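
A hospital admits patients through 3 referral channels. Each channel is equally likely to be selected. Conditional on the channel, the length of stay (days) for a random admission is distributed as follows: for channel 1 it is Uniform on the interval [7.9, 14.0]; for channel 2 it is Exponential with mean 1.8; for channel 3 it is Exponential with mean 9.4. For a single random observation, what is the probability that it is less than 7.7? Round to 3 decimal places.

Conditional on each channel, P(X < 7.7): 1: 0; 2: 0.986127; 3: 0.559193.
By total probability, P(X < 7.7) = 0.333333·0 + 0.333333·0.986127 + 0.333333·0.559193 = 0.515107.

0.515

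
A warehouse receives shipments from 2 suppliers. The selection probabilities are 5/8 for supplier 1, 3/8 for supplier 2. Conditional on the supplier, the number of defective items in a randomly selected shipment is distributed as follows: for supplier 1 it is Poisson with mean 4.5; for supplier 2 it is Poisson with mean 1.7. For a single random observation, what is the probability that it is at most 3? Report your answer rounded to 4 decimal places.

0.5540

Conditional on each supplier, P(X ≤ 3): 1: 0.342296; 2: 0.906811.
By total probability, P(X ≤ 3) = 0.625·0.342296 + 0.375·0.906811 = 0.553989.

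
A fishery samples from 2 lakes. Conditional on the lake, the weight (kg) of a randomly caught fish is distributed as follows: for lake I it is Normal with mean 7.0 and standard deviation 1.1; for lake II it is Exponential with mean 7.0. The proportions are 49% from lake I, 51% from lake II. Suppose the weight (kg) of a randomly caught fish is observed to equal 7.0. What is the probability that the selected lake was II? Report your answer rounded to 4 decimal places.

0.1311

Likelihoods f(7.0 | ·): I: 0.362675; II: 0.0525542.
Posterior ∝ prior × likelihood. Numerator for II: 0.51·0.0525542 = 0.0268026.
Normalizing constant: 0.49·0.362675 + 0.51·0.0525542 = 0.204513.
P(II | observation) = 0.0268026 / 0.204513 = 0.131056.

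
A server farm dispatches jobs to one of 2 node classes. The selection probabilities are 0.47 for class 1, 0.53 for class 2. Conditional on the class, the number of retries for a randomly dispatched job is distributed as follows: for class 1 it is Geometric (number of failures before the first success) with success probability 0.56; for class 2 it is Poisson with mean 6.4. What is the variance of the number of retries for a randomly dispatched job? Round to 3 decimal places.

Per component, 1: μ=0.785714, E[X²]=2.02041; 2: μ=6.4, E[X²]=47.36.
E[X] = 0.47·0.785714 + 0.53·6.4 = 3.76129.
E[X²] = 0.47·2.02041 + 0.53·47.36 = 26.0504.
Var(X) = E[X²] − (E[X])² = 26.0504 − 14.1473 = 11.9031.

11.903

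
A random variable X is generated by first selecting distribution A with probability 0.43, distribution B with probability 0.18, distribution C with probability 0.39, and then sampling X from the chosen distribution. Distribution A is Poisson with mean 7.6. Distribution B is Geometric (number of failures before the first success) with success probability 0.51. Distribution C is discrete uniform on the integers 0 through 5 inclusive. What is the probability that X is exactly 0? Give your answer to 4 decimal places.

0.1570

Conditional on each component, P(X = 0): A: 0.000500451; B: 0.51; C: 0.166667.
By total probability, P(X = 0) = 0.43·0.000500451 + 0.18·0.51 + 0.39·0.166667 = 0.157015.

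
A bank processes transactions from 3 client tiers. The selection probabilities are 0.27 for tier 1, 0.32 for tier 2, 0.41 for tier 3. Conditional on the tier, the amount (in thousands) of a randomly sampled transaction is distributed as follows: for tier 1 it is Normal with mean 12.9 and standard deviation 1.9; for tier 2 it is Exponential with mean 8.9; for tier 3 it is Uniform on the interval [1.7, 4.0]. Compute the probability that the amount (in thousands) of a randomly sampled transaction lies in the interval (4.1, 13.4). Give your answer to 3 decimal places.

0.294

Conditional on each tier, P(4.1 < X < 13.4): 1: 0.603784; 2: 0.408978; 3: 0.
By total probability, P(4.1 < X < 13.4) = 0.27·0.603784 + 0.32·0.408978 + 0.41·0 = 0.293895.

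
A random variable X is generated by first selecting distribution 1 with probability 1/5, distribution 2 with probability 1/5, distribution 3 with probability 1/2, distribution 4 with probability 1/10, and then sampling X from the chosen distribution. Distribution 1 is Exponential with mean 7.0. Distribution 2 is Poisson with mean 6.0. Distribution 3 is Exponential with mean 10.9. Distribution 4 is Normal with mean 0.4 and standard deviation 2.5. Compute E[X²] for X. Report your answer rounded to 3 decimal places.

147.451

For each component E[X²] = Var + (mean)², giving 1: 98; 2: 42; 3: 237.62; 4: 6.41.
Overall E[X²] = 0.2·98 + 0.2·42 + 0.5·237.62 + 0.1·6.41 = 147.451.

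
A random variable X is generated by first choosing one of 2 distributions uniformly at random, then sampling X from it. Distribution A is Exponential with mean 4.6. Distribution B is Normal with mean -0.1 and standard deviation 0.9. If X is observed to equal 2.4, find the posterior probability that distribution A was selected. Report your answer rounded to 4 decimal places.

Likelihoods f(2.4 | ·): A: 0.129019; B: 0.00935726.
Posterior ∝ prior × likelihood. Numerator for A: 0.5·0.129019 = 0.0645095.
Normalizing constant: 0.5·0.129019 + 0.5·0.00935726 = 0.0691881.
P(A | observation) = 0.0645095 / 0.0691881 = 0.932378.

0.9324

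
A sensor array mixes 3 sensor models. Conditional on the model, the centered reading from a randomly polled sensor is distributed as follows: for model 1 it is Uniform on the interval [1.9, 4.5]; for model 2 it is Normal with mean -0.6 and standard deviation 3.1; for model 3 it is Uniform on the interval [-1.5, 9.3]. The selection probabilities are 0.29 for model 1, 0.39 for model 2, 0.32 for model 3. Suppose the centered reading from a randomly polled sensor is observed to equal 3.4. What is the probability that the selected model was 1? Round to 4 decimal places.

Likelihoods f(3.4 | ·): 1: 0.384615; 2: 0.0559774; 3: 0.0925926.
Posterior ∝ prior × likelihood. Numerator for 1: 0.29·0.384615 = 0.111538.
Normalizing constant: 0.29·0.384615 + 0.39·0.0559774 + 0.32·0.0925926 = 0.162999.
P(1 | observation) = 0.111538 / 0.162999 = 0.684288.

0.6843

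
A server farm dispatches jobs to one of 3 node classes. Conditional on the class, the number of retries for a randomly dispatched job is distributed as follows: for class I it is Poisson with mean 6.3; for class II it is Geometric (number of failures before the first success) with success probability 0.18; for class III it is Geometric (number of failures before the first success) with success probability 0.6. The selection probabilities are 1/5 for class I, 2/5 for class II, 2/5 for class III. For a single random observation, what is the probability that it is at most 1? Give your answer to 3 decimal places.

Conditional on each class, P(X ≤ 1): I: 0.013405; II: 0.3276; III: 0.84.
By total probability, P(X ≤ 1) = 0.2·0.013405 + 0.4·0.3276 + 0.4·0.84 = 0.469721.

0.470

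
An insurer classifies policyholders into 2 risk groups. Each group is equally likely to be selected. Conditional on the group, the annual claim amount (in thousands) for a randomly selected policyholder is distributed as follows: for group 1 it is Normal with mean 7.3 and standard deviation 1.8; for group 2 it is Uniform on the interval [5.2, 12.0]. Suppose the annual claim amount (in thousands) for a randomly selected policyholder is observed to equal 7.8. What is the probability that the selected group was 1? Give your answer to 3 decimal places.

0.592

Likelihoods f(7.8 | ·): 1: 0.213247; 2: 0.147059.
Posterior ∝ prior × likelihood. Numerator for 1: 0.5·0.213247 = 0.106623.
Normalizing constant: 0.5·0.213247 + 0.5·0.147059 = 0.180153.
P(1 | observation) = 0.106623 / 0.180153 = 0.59185.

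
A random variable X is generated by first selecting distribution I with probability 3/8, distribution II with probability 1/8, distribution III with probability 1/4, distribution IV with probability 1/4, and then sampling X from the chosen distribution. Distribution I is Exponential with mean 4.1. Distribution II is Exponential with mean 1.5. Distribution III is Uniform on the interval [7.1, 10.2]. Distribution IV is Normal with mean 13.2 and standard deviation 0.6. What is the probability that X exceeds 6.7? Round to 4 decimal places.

0.5746

Conditional on each component, P(X > 6.7): I: 0.195119; II: 0.0114855; III: 1; IV: 1.
By total probability, P(X > 6.7) = 0.375·0.195119 + 0.125·0.0114855 + 0.25·1 + 0.25·1 = 0.574605.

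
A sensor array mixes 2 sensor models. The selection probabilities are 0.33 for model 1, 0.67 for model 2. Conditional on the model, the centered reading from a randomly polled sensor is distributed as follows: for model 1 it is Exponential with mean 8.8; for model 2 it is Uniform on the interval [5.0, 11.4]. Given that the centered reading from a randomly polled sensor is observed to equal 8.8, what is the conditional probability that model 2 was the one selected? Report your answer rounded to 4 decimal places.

0.8836

Likelihoods f(8.8 | ·): 1: 0.0418045; 2: 0.15625.
Posterior ∝ prior × likelihood. Numerator for 2: 0.67·0.15625 = 0.104688.
Normalizing constant: 0.33·0.0418045 + 0.67·0.15625 = 0.118483.
P(2 | observation) = 0.104688 / 0.118483 = 0.883566.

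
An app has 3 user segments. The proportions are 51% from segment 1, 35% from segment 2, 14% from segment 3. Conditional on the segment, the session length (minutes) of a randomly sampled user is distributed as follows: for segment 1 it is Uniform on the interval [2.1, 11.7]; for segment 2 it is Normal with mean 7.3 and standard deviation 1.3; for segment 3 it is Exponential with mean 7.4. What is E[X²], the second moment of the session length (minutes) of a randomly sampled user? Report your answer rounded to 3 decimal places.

62.774

For each component E[X²] = Var + (mean)², giving 1: 55.29; 2: 54.98; 3: 109.52.
Overall E[X²] = 0.51·55.29 + 0.35·54.98 + 0.14·109.52 = 62.7737.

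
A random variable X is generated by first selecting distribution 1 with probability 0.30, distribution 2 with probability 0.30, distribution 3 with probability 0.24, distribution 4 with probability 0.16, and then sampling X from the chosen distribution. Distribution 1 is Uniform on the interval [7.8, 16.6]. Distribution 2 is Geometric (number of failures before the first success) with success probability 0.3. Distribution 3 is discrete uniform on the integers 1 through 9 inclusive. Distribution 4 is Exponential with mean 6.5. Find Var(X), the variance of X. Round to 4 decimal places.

Per component, 1: μ=12.2, E[X²]=155.293; 2: μ=2.33333, E[X²]=13.2222; 3: μ=5, E[X²]=31.6667; 4: μ=6.5, E[X²]=84.5.
E[X] = 0.3·12.2 + 0.3·2.33333 + 0.24·5 + 0.16·6.5 = 6.6.
E[X²] = 0.3·155.293 + 0.3·13.2222 + 0.24·31.6667 + 0.16·84.5 = 71.6747.
Var(X) = E[X²] − (E[X])² = 71.6747 − 43.56 = 28.1147.

28.1147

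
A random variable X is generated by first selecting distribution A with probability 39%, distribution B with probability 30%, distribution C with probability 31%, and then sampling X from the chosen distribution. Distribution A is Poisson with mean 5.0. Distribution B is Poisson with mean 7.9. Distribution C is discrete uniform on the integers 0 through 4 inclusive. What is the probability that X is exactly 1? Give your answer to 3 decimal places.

0.076

Conditional on each component, P(X = 1): A: 0.0336897; B: 0.00292887; C: 0.2.
By total probability, P(X = 1) = 0.39·0.0336897 + 0.3·0.00292887 + 0.31·0.2 = 0.0760177.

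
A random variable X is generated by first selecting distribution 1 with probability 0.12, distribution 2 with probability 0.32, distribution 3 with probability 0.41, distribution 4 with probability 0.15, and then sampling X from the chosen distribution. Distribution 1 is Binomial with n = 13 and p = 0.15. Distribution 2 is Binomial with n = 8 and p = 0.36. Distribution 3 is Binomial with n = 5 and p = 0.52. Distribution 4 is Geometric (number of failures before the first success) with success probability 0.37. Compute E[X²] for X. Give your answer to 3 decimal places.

8.308

For each component E[X²] = Var + (mean)², giving 1: 5.46; 2: 10.1376; 3: 8.008; 4: 7.5011.
Overall E[X²] = 0.12·5.46 + 0.32·10.1376 + 0.41·8.008 + 0.15·7.5011 = 8.30768.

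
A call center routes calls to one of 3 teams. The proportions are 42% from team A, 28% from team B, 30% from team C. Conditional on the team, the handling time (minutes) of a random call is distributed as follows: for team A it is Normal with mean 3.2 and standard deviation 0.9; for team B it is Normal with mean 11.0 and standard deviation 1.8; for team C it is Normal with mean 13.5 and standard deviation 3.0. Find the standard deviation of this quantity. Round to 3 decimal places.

Per component, A: μ=3.2, E[X²]=11.05; B: μ=11, E[X²]=124.24; C: μ=13.5, E[X²]=191.25.
E[X] = 0.42·3.2 + 0.28·11 + 0.3·13.5 = 8.474.
E[X²] = 0.42·11.05 + 0.28·124.24 + 0.3·191.25 = 96.8032.
Var(X) = E[X²] − (E[X])² = 96.8032 − 71.8087 = 24.9945.
SD(X) = √24.9945 = 4.99945.

4.999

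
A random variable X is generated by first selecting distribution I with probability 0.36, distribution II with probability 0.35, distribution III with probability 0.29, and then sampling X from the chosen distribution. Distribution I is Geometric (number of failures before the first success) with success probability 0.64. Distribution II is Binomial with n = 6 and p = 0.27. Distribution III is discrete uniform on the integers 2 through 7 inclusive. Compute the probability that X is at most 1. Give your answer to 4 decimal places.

Conditional on each component, P(X ≤ 1): I: 0.8704; II: 0.487172; III: 0.
By total probability, P(X ≤ 1) = 0.36·0.8704 + 0.35·0.487172 + 0.29·0 = 0.483854.

0.4839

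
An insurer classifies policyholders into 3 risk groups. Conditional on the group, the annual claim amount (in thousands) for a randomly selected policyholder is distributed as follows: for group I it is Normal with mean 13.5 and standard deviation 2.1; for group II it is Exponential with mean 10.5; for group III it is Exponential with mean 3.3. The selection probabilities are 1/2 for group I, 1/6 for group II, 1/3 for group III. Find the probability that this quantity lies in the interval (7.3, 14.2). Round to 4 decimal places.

0.3865

Conditional on each group, P(7.3 < X < 14.2): I: 0.628982; II: 0.240332; III: 0.0959407.
By total probability, P(7.3 < X < 14.2) = 0.5·0.628982 + 0.166667·0.240332 + 0.333333·0.0959407 = 0.386527.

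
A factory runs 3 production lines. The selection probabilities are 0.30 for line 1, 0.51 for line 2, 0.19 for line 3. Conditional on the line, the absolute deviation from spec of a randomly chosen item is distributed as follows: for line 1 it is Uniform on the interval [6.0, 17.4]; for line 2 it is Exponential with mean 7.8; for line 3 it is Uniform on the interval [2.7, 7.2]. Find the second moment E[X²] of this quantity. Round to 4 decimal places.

111.3489

For each component E[X²] = Var + (mean)², giving 1: 147.72; 2: 121.68; 3: 26.19.
Overall E[X²] = 0.3·147.72 + 0.51·121.68 + 0.19·26.19 = 111.349.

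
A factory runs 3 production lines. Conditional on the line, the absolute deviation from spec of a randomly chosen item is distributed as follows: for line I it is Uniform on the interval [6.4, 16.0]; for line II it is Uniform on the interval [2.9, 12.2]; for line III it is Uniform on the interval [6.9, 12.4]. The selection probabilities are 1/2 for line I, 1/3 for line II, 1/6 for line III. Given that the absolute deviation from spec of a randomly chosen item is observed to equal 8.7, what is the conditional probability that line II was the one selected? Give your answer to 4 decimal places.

Likelihoods f(8.7 | ·): I: 0.104167; II: 0.107527; III: 0.181818.
Posterior ∝ prior × likelihood. Numerator for II: 0.333333·0.107527 = 0.0358423.
Normalizing constant: 0.5·0.104167 + 0.333333·0.107527 + 0.166667·0.181818 = 0.118229.
P(II | observation) = 0.0358423 / 0.118229 = 0.303161.

0.3032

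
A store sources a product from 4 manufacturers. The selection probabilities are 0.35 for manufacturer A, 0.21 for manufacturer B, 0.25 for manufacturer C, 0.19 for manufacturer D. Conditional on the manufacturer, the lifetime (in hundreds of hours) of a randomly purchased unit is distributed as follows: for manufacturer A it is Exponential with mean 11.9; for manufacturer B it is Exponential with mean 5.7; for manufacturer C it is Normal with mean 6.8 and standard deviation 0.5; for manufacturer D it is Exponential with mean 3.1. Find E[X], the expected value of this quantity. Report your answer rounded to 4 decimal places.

Component means — A: 11.9; B: 5.7; C: 6.8; D: 3.1.
E[X] = 0.35·11.9 + 0.21·5.7 + 0.25·6.8 + 0.19·3.1 = 7.651.

7.6510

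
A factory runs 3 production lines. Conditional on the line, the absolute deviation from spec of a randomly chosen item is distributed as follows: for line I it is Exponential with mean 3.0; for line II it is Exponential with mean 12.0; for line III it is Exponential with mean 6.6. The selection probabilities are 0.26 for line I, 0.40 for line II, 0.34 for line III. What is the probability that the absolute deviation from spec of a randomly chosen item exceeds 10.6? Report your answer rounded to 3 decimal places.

0.241

Conditional on each line, P(X > 10.6): I: 0.0292074; II: 0.413403; III: 0.200677.
By total probability, P(X > 10.6) = 0.26·0.0292074 + 0.4·0.413403 + 0.34·0.200677 = 0.241185.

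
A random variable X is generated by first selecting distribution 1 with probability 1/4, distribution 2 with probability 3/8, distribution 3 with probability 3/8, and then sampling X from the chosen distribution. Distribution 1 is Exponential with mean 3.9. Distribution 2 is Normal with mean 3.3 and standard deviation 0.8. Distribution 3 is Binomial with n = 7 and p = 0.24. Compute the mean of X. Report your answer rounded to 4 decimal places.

Component means — 1: 3.9; 2: 3.3; 3: 1.68.
E[X] = 0.25·3.9 + 0.375·3.3 + 0.375·1.68 = 2.8425.

2.8425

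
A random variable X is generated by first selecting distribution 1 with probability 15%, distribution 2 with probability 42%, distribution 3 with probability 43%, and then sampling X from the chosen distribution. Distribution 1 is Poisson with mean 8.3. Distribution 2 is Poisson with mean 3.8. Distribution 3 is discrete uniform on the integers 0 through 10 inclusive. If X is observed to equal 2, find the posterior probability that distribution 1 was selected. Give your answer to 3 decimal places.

Likelihoods P(X=2 | ·): 1: 0.00856016; 2: 0.161517; 3: 0.0909091.
Posterior ∝ prior × likelihood. Numerator for 1: 0.15·0.00856016 = 0.00128402.
Normalizing constant: 0.15·0.00856016 + 0.42·0.161517 + 0.43·0.0909091 = 0.108212.
P(1 | observation) = 0.00128402 / 0.108212 = 0.0118658.

0.012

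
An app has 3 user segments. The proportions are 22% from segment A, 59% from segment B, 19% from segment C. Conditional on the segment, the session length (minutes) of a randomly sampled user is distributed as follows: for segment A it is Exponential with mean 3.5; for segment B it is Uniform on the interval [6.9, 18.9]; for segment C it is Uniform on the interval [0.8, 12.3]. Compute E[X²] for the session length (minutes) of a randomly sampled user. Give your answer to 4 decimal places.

120.8973

For each component E[X²] = Var + (mean)², giving A: 24.5; B: 178.41; C: 53.9233.
Overall E[X²] = 0.22·24.5 + 0.59·178.41 + 0.19·53.9233 = 120.897.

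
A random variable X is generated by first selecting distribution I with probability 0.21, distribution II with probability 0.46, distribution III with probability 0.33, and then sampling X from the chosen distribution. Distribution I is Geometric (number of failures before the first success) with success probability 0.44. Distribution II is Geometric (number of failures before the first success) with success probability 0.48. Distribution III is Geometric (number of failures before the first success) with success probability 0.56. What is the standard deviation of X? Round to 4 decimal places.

1.4636

Per component, I: μ=1.27273, E[X²]=4.5124; II: μ=1.08333, E[X²]=3.43056; III: μ=0.785714, E[X²]=2.02041.
E[X] = 0.21·1.27273 + 0.46·1.08333 + 0.33·0.785714 = 1.02489.
E[X²] = 0.21·4.5124 + 0.46·3.43056 + 0.33·2.02041 = 3.19239.
Var(X) = E[X²] − (E[X])² = 3.19239 − 1.0504 = 2.14199.
SD(X) = √2.14199 = 1.46355.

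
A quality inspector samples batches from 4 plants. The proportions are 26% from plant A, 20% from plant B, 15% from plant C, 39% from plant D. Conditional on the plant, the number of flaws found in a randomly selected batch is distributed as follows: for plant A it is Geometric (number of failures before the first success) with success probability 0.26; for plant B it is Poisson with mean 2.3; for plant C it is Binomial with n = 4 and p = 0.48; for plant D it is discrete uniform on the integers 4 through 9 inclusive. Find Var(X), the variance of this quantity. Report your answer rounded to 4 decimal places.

8.6035

Per component, A: μ=2.84615, E[X²]=19.0473; B: μ=2.3, E[X²]=7.59; C: μ=1.92, E[X²]=4.6848; D: μ=6.5, E[X²]=45.1667.
E[X] = 0.26·2.84615 + 0.2·2.3 + 0.15·1.92 + 0.39·6.5 = 4.023.
E[X²] = 0.26·19.0473 + 0.2·7.59 + 0.15·4.6848 + 0.39·45.1667 = 24.788.
Var(X) = E[X²] − (E[X])² = 24.788 − 16.1845 = 8.6035.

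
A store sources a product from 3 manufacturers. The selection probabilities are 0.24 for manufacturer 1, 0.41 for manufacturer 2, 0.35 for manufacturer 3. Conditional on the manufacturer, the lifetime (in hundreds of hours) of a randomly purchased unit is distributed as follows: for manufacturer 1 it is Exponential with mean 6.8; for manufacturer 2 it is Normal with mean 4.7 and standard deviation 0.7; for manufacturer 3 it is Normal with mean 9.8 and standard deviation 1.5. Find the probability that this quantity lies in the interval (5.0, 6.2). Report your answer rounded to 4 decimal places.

0.1516

Conditional on each manufacturer, P(5.0 < X < 6.2): 1: 0.0775499; 2: 0.318055; 3: 0.0075104.
By total probability, P(5.0 < X < 6.2) = 0.24·0.0775499 + 0.41·0.318055 + 0.35·0.0075104 = 0.151643.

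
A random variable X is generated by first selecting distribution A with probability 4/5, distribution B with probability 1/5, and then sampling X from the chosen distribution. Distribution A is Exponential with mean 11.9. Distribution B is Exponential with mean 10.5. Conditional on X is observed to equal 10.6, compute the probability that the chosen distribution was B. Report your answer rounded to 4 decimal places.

Likelihoods f(10.6 | ·): A: 0.0344828; B: 0.034704.
Posterior ∝ prior × likelihood. Numerator for B: 0.2·0.034704 = 0.00694081.
Normalizing constant: 0.8·0.0344828 + 0.2·0.034704 = 0.034527.
P(B | observation) = 0.00694081 / 0.034527 = 0.201025.

0.2010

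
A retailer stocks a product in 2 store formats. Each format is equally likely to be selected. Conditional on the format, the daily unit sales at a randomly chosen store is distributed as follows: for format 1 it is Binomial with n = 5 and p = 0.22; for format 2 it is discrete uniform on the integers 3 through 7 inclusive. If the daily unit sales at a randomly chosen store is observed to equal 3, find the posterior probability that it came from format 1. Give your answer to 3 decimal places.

0.245

Likelihoods P(X=3 | ·): 1: 0.0647824; 2: 0.2.
Posterior ∝ prior × likelihood. Numerator for 1: 0.5·0.0647824 = 0.0323912.
Normalizing constant: 0.5·0.0647824 + 0.5·0.2 = 0.132391.
P(1 | observation) = 0.0323912 / 0.132391 = 0.244663.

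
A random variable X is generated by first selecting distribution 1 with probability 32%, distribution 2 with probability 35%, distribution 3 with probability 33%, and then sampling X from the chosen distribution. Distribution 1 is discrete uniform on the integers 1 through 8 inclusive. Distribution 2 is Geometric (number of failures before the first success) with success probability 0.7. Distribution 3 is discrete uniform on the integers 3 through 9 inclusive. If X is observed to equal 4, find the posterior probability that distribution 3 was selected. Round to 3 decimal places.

0.529

Likelihoods P(X=4 | ·): 1: 0.125; 2: 0.00567; 3: 0.142857.
Posterior ∝ prior × likelihood. Numerator for 3: 0.33·0.142857 = 0.0471429.
Normalizing constant: 0.32·0.125 + 0.35·0.00567 + 0.33·0.142857 = 0.0891274.
P(3 | observation) = 0.0471429 / 0.0891274 = 0.528938.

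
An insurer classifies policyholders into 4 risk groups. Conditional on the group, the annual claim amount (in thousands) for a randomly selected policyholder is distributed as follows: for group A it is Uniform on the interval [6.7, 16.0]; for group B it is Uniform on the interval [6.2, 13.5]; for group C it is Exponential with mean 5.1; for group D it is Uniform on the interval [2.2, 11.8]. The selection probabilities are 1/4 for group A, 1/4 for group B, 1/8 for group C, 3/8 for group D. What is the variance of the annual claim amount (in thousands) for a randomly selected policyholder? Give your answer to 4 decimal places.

13.8144

Per component, A: μ=11.35, E[X²]=136.03; B: μ=9.85, E[X²]=101.463; C: μ=5.1, E[X²]=52.02; D: μ=7, E[X²]=56.68.
E[X] = 0.25·11.35 + 0.25·9.85 + 0.125·5.1 + 0.375·7 = 8.5625.
E[X²] = 0.25·136.03 + 0.25·101.463 + 0.125·52.02 + 0.375·56.68 = 87.1308.
Var(X) = E[X²] − (E[X])² = 87.1308 − 73.3164 = 13.8144.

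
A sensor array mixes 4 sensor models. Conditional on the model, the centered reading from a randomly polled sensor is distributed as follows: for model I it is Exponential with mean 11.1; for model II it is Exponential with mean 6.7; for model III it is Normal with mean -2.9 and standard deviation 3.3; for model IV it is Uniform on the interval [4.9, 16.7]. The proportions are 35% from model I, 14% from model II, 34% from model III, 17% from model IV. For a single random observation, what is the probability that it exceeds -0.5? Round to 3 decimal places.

0.739

Conditional on each model, P(X > -0.5): I: 1; II: 1; III: 0.233529; IV: 1.
By total probability, P(X > -0.5) = 0.35·1 + 0.14·1 + 0.34·0.233529 + 0.17·1 = 0.7394.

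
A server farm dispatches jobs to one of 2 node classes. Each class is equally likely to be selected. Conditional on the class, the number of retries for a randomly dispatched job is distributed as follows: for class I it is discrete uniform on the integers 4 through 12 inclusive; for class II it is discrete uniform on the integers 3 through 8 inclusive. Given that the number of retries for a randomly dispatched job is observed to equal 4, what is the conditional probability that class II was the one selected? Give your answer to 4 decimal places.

0.6000

Likelihoods P(X=4 | ·): I: 0.111111; II: 0.166667.
Posterior ∝ prior × likelihood. Numerator for II: 0.5·0.166667 = 0.0833333.
Normalizing constant: 0.5·0.111111 + 0.5·0.166667 = 0.138889.
P(II | observation) = 0.0833333 / 0.138889 = 0.6.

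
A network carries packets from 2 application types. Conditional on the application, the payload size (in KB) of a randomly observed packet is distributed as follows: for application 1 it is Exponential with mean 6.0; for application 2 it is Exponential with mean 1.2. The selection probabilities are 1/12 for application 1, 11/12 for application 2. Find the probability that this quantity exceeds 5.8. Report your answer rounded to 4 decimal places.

0.0390

Conditional on each application, P(X > 5.8): 1: 0.380349; 2: 0.00795994.
By total probability, P(X > 5.8) = 0.0833333·0.380349 + 0.916667·0.00795994 = 0.0389923.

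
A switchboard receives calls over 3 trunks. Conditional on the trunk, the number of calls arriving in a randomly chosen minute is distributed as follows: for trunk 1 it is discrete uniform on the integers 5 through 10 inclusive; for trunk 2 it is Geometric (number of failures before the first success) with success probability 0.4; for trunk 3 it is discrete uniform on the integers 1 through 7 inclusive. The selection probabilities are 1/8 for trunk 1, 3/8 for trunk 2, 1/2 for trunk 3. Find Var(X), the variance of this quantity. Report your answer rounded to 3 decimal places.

Per component, 1: μ=7.5, E[X²]=59.1667; 2: μ=1.5, E[X²]=6; 3: μ=4, E[X²]=20.
E[X] = 0.125·7.5 + 0.375·1.5 + 0.5·4 = 3.5.
E[X²] = 0.125·59.1667 + 0.375·6 + 0.5·20 = 19.6458.
Var(X) = E[X²] − (E[X])² = 19.6458 − 12.25 = 7.39583.

7.396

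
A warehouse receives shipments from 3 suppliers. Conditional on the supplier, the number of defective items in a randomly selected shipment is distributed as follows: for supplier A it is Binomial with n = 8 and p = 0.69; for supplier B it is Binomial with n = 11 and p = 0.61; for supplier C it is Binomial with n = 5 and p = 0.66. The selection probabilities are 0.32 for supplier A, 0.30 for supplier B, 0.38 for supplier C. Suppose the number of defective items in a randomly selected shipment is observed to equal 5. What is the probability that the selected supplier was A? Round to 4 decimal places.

0.4847

Likelihoods P(X=5 | ·): A: 0.260927; B: 0.137303; C: 0.125233.
Posterior ∝ prior × likelihood. Numerator for A: 0.32·0.260927 = 0.0834966.
Normalizing constant: 0.32·0.260927 + 0.3·0.137303 + 0.38·0.125233 = 0.172276.
P(A | observation) = 0.0834966 / 0.172276 = 0.484667.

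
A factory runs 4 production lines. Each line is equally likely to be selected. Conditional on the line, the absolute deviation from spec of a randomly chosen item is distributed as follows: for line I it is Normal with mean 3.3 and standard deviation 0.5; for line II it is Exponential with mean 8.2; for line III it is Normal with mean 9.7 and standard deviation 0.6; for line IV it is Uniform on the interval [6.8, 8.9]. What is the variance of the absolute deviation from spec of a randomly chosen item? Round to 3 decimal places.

Per component, I: μ=3.3, E[X²]=11.14; II: μ=8.2, E[X²]=134.48; III: μ=9.7, E[X²]=94.45; IV: μ=7.85, E[X²]=61.99.
E[X] = 0.25·3.3 + 0.25·8.2 + 0.25·9.7 + 0.25·7.85 = 7.2625.
E[X²] = 0.25·11.14 + 0.25·134.48 + 0.25·94.45 + 0.25·61.99 = 75.515.
Var(X) = E[X²] − (E[X])² = 75.515 − 52.7439 = 22.7711.

22.771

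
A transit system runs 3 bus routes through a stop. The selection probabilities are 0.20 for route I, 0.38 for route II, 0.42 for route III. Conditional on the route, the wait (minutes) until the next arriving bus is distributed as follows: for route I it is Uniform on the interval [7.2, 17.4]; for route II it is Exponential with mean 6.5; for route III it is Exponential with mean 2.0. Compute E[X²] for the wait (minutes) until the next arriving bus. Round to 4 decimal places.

67.4620

For each component E[X²] = Var + (mean)², giving I: 159.96; II: 84.5; III: 8.
Overall E[X²] = 0.2·159.96 + 0.38·84.5 + 0.42·8 = 67.462.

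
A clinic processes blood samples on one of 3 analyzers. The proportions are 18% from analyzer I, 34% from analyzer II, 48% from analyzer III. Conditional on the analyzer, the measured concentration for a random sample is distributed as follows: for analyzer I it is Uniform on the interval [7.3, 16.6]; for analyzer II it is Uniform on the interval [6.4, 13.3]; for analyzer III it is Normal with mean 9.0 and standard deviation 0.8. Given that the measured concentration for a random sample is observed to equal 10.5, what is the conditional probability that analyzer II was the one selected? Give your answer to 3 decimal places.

0.448

Likelihoods f(10.5 | ·): I: 0.107527; II: 0.144928; III: 0.0859828.
Posterior ∝ prior × likelihood. Numerator for II: 0.34·0.144928 = 0.0492754.
Normalizing constant: 0.18·0.107527 + 0.34·0.144928 + 0.48·0.0859828 = 0.109902.
P(II | observation) = 0.0492754 / 0.109902 = 0.448357.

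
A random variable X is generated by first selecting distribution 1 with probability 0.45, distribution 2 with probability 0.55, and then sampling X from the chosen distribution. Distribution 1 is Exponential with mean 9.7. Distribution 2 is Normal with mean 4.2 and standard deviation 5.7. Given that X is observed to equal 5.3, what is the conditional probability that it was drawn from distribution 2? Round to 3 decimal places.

Likelihoods f(5.3 | ·): 1: 0.0596944; 2: 0.0686986.
Posterior ∝ prior × likelihood. Numerator for 2: 0.55·0.0686986 = 0.0377843.
Normalizing constant: 0.45·0.0596944 + 0.55·0.0686986 = 0.0646467.
P(2 | observation) = 0.0377843 / 0.0646467 = 0.584473.

0.584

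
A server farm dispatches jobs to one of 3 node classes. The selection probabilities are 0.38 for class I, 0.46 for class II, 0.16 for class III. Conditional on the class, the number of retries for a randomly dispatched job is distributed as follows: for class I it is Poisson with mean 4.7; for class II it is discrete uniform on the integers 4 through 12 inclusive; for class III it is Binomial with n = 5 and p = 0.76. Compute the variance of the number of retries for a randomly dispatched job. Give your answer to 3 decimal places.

Per component, I: μ=4.7, E[X²]=26.79; II: μ=8, E[X²]=70.6667; III: μ=3.8, E[X²]=15.352.
E[X] = 0.38·4.7 + 0.46·8 + 0.16·3.8 = 6.074.
E[X²] = 0.38·26.79 + 0.46·70.6667 + 0.16·15.352 = 45.1432.
Var(X) = E[X²] − (E[X])² = 45.1432 − 36.8935 = 8.24971.

8.250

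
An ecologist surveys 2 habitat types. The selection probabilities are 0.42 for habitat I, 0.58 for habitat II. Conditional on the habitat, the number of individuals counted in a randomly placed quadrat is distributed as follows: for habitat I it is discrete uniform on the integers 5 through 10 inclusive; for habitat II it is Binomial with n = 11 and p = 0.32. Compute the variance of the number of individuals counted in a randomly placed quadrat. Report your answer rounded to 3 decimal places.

6.472

Per component, I: μ=7.5, E[X²]=59.1667; II: μ=3.52, E[X²]=14.784.
E[X] = 0.42·7.5 + 0.58·3.52 = 5.1916.
E[X²] = 0.42·59.1667 + 0.58·14.784 = 33.4247.
Var(X) = E[X²] − (E[X])² = 33.4247 − 26.9527 = 6.47201.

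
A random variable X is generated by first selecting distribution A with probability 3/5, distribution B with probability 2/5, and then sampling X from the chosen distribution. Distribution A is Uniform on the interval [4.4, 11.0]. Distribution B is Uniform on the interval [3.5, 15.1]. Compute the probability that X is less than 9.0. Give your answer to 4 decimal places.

Conditional on each component, P(X < 9.0): A: 0.69697; B: 0.474138.
By total probability, P(X < 9.0) = 0.6·0.69697 + 0.4·0.474138 = 0.607837.

0.6078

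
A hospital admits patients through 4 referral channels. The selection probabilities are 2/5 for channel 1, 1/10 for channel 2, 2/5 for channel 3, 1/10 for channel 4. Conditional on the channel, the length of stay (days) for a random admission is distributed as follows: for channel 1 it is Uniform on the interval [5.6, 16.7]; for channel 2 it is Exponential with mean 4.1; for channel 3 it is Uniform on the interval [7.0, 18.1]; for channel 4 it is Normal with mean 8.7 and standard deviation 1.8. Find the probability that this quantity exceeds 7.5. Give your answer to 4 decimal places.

0.8043

Conditional on each channel, P(X > 7.5): 1: 0.828829; 2: 0.160531; 3: 0.954955; 4: 0.747507.
By total probability, P(X > 7.5) = 0.4·0.828829 + 0.1·0.160531 + 0.4·0.954955 + 0.1·0.747507 = 0.804317.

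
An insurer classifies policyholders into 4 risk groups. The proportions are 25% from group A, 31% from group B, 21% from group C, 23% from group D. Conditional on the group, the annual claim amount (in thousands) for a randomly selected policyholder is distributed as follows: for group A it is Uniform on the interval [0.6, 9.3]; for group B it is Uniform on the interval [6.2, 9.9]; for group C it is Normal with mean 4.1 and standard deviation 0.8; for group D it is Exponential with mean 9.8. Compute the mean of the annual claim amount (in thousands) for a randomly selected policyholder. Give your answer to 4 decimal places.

6.8480

Component means — A: 4.95; B: 8.05; C: 4.1; D: 9.8.
E[X] = 0.25·4.95 + 0.31·8.05 + 0.21·4.1 + 0.23·9.8 = 6.848.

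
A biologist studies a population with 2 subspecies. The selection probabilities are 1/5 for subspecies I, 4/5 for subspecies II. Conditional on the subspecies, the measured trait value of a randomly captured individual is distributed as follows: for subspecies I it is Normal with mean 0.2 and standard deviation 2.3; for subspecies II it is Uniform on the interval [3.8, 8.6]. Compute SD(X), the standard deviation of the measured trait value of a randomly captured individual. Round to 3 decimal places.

2.890

Per component, I: μ=0.2, E[X²]=5.33; II: μ=6.2, E[X²]=40.36.
E[X] = 0.2·0.2 + 0.8·6.2 = 5.
E[X²] = 0.2·5.33 + 0.8·40.36 = 33.354.
Var(X) = E[X²] − (E[X])² = 33.354 − 25 = 8.354.
SD(X) = √8.354 = 2.89033.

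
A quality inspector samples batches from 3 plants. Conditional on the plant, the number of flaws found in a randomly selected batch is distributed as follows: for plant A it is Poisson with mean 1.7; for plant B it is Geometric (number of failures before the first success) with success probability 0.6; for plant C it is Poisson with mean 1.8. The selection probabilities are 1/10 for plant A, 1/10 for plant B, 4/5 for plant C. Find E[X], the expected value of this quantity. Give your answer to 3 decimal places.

1.677

Component means — A: 1.7; B: 0.666667; C: 1.8.
E[X] = 0.1·1.7 + 0.1·0.666667 + 0.8·1.8 = 1.67667.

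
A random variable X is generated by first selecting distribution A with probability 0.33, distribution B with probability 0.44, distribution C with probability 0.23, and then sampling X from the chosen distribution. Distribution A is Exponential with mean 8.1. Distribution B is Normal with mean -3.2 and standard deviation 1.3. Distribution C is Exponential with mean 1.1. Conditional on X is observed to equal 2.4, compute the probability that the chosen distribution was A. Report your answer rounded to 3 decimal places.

Likelihoods f(2.4 | ·): A: 0.0917984; B: 2.86772e-05; C: 0.102578.
Posterior ∝ prior × likelihood. Numerator for A: 0.33·0.0917984 = 0.0302935.
Normalizing constant: 0.33·0.0917984 + 0.44·2.86772e-05 + 0.23·0.102578 = 0.0538991.
P(A | observation) = 0.0302935 / 0.0538991 = 0.56204.

0.562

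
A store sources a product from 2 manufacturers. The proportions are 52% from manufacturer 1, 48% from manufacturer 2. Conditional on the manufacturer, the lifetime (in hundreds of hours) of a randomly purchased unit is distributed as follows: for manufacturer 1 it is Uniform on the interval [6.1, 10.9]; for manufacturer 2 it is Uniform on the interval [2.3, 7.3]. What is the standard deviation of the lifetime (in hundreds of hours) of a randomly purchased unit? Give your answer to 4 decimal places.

2.3271

Per component, 1: μ=8.5, E[X²]=74.17; 2: μ=4.8, E[X²]=25.1233.
E[X] = 0.52·8.5 + 0.48·4.8 = 6.724.
E[X²] = 0.52·74.17 + 0.48·25.1233 = 50.6276.
Var(X) = E[X²] − (E[X])² = 50.6276 − 45.2122 = 5.41542.
SD(X) = √5.41542 = 2.32711.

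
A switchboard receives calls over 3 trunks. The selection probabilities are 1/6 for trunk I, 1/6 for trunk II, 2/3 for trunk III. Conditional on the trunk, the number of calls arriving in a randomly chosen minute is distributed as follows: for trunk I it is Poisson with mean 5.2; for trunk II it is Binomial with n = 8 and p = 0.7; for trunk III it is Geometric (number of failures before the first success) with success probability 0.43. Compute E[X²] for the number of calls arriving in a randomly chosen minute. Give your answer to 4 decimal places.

14.1066

For each component E[X²] = Var + (mean)², giving I: 32.24; II: 33.04; III: 4.83991.
Overall E[X²] = 0.166667·32.24 + 0.166667·33.04 + 0.666667·4.83991 = 14.1066.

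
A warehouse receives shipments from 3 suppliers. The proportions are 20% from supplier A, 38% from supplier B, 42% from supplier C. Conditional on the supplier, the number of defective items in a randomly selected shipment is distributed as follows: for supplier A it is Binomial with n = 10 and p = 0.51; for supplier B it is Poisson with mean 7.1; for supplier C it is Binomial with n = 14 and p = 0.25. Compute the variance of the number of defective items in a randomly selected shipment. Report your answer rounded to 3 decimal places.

6.888

Per component, A: μ=5.1, E[X²]=28.509; B: μ=7.1, E[X²]=57.51; C: μ=3.5, E[X²]=14.875.
E[X] = 0.2·5.1 + 0.38·7.1 + 0.42·3.5 = 5.188.
E[X²] = 0.2·28.509 + 0.38·57.51 + 0.42·14.875 = 33.8031.
Var(X) = E[X²] − (E[X])² = 33.8031 − 26.9153 = 6.88776.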